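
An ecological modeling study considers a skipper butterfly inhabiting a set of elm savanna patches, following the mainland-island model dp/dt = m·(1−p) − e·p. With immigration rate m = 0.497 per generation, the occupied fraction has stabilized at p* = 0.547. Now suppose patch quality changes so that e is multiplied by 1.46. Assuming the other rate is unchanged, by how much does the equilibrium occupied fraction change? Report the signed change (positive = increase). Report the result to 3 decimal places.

Balance m(1−p*) = e·p* gives e = m(1−p*)/p* = 0.497×0.45300/0.54700 = 0.41159.
New p* = m/(m+e) = 0.49700/(0.49700+0.60092) = 0.45267.
Δp* = 0.45267 − 0.54700 = -0.09433.

-0.094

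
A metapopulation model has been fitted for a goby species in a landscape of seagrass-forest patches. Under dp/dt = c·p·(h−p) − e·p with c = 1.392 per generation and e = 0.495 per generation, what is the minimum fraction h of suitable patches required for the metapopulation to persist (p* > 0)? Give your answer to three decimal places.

0.356

p* = h − e/c is positive only when h > e/c.
h_min = e/c = 0.495/1.392 = 0.3556.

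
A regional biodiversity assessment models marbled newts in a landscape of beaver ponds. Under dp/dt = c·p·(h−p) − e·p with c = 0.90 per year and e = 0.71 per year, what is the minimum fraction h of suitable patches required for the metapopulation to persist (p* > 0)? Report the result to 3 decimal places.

p* = h − e/c is positive only when h > e/c.
h_min = e/c = 0.71/0.90 = 0.7889.

0.789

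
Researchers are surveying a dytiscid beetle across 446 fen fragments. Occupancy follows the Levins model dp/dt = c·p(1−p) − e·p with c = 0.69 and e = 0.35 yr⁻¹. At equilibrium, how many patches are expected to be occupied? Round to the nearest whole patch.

220

p* = 1 − e/c = 1 − 0.35/0.69 = 0.4928.
Expected occupied patches = N × p* = 446 × 0.4928 = 219.77 ≈ 220.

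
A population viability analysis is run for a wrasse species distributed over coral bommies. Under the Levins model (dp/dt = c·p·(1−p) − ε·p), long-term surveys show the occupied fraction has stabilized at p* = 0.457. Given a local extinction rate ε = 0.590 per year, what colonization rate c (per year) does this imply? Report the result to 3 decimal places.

1.087

At equilibrium c(1−p*) = ε, so c = ε/(1−p*).
c = 0.590/(1 − 0.457) = 0.590/0.5430 = 1.0866.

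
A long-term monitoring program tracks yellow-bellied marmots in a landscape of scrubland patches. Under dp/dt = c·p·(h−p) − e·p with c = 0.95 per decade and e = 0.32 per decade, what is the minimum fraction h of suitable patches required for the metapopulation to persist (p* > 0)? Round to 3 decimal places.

0.337

p* = h − e/c is positive only when h > e/c.
h_min = e/c = 0.32/0.95 = 0.3368.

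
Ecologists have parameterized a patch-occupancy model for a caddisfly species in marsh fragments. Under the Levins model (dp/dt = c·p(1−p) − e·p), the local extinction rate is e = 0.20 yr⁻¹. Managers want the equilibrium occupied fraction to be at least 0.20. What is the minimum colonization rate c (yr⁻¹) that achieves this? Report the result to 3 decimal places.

p* = 1 − e/c ≥ 0.20 requires e/c ≤ 0.8000, i.e. c ≥ e/0.8000.
c_min = 0.20/0.8000 = 0.2500.

0.250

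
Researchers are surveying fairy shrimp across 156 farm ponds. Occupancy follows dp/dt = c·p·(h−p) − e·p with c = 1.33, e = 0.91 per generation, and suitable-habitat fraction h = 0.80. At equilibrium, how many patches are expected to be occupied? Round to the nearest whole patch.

18

p* = h − e/c = 0.80 − 0.6842 = 0.1158.
Expected occupied patches = N × p* = 156 × 0.1158 = 18.06 ≈ 18.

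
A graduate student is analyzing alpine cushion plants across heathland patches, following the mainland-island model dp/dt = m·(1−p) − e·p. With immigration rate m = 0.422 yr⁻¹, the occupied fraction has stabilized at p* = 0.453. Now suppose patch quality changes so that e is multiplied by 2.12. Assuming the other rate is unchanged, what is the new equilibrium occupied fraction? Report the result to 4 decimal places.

Balance m(1−p*) = e·p* gives e = m(1−p*)/p* = 0.422×0.54700/0.45300 = 0.50957.
New p* = m/(m+e) = 0.42200/(0.42200+1.08029) = 0.28090.

0.2809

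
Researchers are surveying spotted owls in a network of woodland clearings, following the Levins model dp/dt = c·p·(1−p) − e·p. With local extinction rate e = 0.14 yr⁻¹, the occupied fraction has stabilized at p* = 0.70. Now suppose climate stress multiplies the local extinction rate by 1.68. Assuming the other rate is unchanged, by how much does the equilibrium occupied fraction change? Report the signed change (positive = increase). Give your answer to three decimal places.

Balance c(1−p*) = e gives c = e/(1 − 0.70000) = 0.14/0.30000 = 0.46667.
New p* = 1 − e/c = 1 − 0.23520/0.46667 = 0.49600.
Δp* = 0.49600 − 0.70000 = -0.20400.

-0.204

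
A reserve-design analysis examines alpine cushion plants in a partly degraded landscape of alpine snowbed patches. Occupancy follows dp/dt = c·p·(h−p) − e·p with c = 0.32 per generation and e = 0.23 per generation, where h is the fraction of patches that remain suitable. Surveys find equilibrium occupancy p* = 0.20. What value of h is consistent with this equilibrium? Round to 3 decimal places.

0.919

At equilibrium c(h−p*) = e, so h = p* + e/c.
h = 0.20 + 0.23/0.32 = 0.20 + 0.7188 = 0.9187.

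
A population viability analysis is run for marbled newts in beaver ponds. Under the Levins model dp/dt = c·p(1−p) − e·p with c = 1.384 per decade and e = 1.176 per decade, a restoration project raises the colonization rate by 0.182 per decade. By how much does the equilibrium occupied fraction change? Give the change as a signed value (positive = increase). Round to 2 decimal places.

Before: p* = 1 − 1.176/1.384 = 0.1503.
After the change, c = 1.566, e = 1.176, so p* = 1 − 1.176/1.566 = 0.2490.
Δp* = 0.2490 − 0.1503 = +0.0988.

0.10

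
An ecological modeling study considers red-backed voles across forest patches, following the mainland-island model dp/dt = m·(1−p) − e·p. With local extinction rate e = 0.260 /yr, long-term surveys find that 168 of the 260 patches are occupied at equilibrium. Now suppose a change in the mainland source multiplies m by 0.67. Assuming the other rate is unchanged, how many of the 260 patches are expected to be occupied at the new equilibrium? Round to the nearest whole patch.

143

Observed p* = 168/260 = 0.64615.
Balance m(1−p*) = e·p* gives m = e·p*/(1−p*) = 0.260×0.64615/0.35385 = 0.47477.
New p* = m/(m+e) = 0.31810/(0.31810+0.26000) = 0.55025.
Expected occupied = 260 × 0.55025 = 143.06 ≈ 143.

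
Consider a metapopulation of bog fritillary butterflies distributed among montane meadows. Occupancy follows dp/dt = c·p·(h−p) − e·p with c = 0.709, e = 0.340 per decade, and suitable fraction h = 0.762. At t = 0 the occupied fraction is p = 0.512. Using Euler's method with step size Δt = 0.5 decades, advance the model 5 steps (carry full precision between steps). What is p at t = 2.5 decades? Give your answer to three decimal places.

Update rule: p ← p + [c·p·(h−p) − e·p]·Δt with Δt = 0.5.
p: 0.51200 → 0.47034  (Δp = -0.04166)
p: 0.47034 → 0.43901  (Δp = -0.03133)
p: 0.43901 → 0.41464  (Δp = -0.02436)
p: 0.41464 → 0.39521  (Δp = -0.01943)
p: 0.39521 → 0.37941  (Δp = -0.01580)

0.379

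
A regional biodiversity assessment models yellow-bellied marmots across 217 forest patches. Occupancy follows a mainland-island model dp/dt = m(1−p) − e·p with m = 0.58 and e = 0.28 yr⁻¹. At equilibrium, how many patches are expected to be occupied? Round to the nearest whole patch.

p* = m/(m+e) = 0.58/0.8600 = 0.6744.
Expected occupied patches = N × p* = 217 × 0.6744 = 146.35 ≈ 146.

146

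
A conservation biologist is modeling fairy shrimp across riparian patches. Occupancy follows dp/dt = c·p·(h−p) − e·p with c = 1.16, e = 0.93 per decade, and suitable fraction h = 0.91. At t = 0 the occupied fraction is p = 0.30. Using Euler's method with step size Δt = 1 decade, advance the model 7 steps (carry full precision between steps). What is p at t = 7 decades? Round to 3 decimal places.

Update rule: p ← p + [c·p·(h−p) − e·p]·Δt with Δt = 1.
t = 1: p = 0.30000 + (-0.06672) = 0.23328
t = 2: p = 0.23328 + (-0.03383) = 0.19945
t = 3: p = 0.19945 + (-0.02110) = 0.17836
t = 4: p = 0.17836 + (-0.01450) = 0.16386
t = 5: p = 0.16386 + (-0.01056) = 0.15329
t = 6: p = 0.15329 + (-0.00801) = 0.14529
t = 7: p = 0.14529 + (-0.00624) = 0.13905

0.139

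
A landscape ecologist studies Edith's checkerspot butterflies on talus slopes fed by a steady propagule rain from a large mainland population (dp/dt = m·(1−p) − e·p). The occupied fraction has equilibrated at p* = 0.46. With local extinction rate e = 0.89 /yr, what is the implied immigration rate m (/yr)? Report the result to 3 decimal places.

0.758

At equilibrium m(1−p*) = e·p*, so m = e·p*/(1−p*).
m = 0.89 × 0.46 / 0.5400 = 0.4094/0.5400 = 0.7581.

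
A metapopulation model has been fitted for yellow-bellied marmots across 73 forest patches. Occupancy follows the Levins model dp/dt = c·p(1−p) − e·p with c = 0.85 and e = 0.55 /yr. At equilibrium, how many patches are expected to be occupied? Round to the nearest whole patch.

p* = 1 − e/c = 1 − 0.55/0.85 = 0.3529.
Expected occupied patches = N × p* = 73 × 0.3529 = 25.76 ≈ 26.

26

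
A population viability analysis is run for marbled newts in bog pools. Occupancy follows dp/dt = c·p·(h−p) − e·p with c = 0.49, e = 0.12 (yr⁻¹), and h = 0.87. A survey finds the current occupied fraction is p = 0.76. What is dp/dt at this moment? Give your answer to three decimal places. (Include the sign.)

Colonization term: c·p·(h−p) = 0.49×0.76×0.1100 = 0.04096.
Extinction term: e·p = 0.09120.
dp/dt = 0.04096 − 0.09120 = -0.05024.

-0.050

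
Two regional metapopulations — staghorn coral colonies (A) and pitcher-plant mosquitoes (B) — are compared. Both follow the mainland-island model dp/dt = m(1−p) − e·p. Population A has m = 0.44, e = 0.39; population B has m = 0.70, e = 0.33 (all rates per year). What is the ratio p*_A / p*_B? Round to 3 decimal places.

A: p*_A = m/(m+e) = 0.44/0.8300 = 0.5301.
B: p*_B = 0.70/1.0300 = 0.6796.
p*_A / p*_B = 0.5301/0.6796 = 0.7800.

0.780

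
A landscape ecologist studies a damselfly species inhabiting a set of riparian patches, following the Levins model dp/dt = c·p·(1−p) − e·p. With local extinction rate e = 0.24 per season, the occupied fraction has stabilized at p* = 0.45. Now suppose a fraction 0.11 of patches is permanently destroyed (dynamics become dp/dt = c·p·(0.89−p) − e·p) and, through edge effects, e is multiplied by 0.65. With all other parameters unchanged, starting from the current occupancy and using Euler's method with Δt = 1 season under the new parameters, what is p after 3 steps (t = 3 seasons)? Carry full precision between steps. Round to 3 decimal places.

Balance c(1−p*) = e gives c = e/(1 − 0.45000) = 0.24/0.55000 = 0.43636.
Starting from p₀ = 0.45000; update p ← p + (dp/dt)·Δt with the new parameters.
step 1: Δp = +0.01620, p = 0.46620
step 2: Δp = +0.01349, p = 0.47969
step 3: Δp = +0.01105, p = 0.49074

0.491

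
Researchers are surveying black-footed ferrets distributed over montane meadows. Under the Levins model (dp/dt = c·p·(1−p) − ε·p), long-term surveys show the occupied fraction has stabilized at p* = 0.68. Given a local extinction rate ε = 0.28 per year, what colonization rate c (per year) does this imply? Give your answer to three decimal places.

0.875

At equilibrium c(1−p*) = ε, so c = ε/(1−p*).
c = 0.28/(1 − 0.68) = 0.28/0.3200 = 0.8750.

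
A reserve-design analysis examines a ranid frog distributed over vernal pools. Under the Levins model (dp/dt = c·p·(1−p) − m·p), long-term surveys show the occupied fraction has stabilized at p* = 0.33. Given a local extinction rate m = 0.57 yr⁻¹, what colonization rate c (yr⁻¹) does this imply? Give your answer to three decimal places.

At equilibrium c(1−p*) = m, so c = m/(1−p*).
c = 0.57/(1 − 0.33) = 0.57/0.6700 = 0.8507.

0.851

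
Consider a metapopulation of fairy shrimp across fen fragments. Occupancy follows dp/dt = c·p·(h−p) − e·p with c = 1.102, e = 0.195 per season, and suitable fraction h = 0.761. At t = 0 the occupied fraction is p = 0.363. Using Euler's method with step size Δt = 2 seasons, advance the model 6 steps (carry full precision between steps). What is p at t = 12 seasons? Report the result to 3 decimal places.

0.584

Update rule: p ← p + [c·p·(h−p) − e·p]·Δt with Δt = 2.
p: 0.36300 → 0.53985  (Δp = +0.17685)
p: 0.53985 → 0.59244  (Δp = +0.05259)
p: 0.59244 → 0.58148  (Δp = -0.01096)
p: 0.58148 → 0.58477  (Δp = +0.00329)
p: 0.58477 → 0.58384  (Δp = -0.00093)
p: 0.58384 → 0.58411  (Δp = +0.00027)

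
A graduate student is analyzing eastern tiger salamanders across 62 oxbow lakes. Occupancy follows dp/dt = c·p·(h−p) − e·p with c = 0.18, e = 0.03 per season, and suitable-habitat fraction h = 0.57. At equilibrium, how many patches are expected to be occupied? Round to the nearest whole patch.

25

p* = h − e/c = 0.57 − 0.1667 = 0.4033.
Expected occupied patches = N × p* = 62 × 0.4033 = 25.01 ≈ 25.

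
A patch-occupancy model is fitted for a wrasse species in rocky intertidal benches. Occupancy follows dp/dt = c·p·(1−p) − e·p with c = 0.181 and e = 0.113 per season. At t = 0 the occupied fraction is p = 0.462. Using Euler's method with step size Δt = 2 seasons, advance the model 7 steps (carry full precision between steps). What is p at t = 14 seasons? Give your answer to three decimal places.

0.402

Update rule: p ← p + [c·p·(1−p) − e·p]·Δt with Δt = 2.
step 1: Δp = -0.01443, p = 0.44757
step 2: Δp = -0.01165, p = 0.43592
step 3: Δp = -0.00950, p = 0.42642
step 4: Δp = -0.00783, p = 0.41859
step 5: Δp = -0.00650, p = 0.41209
step 6: Δp = -0.00543, p = 0.40666
step 7: Δp = -0.00456, p = 0.40210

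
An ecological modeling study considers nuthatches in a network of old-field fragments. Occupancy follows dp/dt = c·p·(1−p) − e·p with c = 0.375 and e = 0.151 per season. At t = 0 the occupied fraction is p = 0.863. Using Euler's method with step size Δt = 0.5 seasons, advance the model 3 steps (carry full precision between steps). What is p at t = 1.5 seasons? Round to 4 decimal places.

Update rule: p ← p + [c·p·(1−p) − e·p]·Δt with Δt = 0.5.
p: 0.86300 → 0.82001  (Δp = -0.04299)
p: 0.82001 → 0.78577  (Δp = -0.03424)
p: 0.78577 → 0.75801  (Δp = -0.02776)

0.7580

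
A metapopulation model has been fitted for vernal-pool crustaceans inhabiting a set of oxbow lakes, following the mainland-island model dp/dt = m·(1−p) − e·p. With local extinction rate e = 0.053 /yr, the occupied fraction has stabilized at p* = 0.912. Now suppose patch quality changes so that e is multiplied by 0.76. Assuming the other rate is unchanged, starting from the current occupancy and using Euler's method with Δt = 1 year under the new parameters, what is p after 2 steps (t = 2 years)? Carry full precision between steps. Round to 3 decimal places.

0.928

Balance m(1−p*) = e·p* gives m = e·p*/(1−p*) = 0.053×0.91200/0.08800 = 0.54927.
Starting from p₀ = 0.91200; update p ← p + (dp/dt)·Δt with the new parameters.
t = 1: p = 0.91200 + (+0.01160) = 0.92360
t = 2: p = 0.92360 + (+0.00476) = 0.92836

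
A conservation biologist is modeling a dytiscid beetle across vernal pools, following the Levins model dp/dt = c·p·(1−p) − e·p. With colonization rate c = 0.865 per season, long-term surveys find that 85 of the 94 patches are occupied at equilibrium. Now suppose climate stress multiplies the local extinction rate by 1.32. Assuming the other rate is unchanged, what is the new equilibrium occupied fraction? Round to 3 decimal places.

Observed p* = 85/94 = 0.90426.
Balance c(1−p*) = e gives e = 0.865×(1 − 0.90426) = 0.08282.
New p* = 1 − e/c = 1 − 0.10932/0.86500 = 0.87362.

0.874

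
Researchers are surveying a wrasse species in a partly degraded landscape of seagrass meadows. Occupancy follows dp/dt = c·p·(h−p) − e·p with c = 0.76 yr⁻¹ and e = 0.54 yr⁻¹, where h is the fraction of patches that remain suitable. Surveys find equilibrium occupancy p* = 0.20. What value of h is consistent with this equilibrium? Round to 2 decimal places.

0.91

At equilibrium c(h−p*) = e, so h = p* + e/c.
h = 0.20 + 0.54/0.76 = 0.20 + 0.7105 = 0.9105.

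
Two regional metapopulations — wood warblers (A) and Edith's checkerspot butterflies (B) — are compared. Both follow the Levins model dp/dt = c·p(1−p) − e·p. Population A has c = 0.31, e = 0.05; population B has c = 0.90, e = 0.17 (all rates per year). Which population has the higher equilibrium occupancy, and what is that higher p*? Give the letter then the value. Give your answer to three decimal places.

A: p*_A = 1 − 0.05/0.31 = 0.8387.
B: p*_B = 1 − 0.17/0.90 = 0.8111.
A is higher at 0.8387.

A, 0.839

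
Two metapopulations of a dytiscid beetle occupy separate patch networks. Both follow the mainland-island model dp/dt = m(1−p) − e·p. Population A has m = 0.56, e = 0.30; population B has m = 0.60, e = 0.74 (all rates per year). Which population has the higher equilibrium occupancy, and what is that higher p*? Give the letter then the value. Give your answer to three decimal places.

A: p*_A = m/(m+e) = 0.56/0.8600 = 0.6512.
B: p*_B = 0.60/1.3400 = 0.4478.
A is higher at 0.6512.

A, 0.651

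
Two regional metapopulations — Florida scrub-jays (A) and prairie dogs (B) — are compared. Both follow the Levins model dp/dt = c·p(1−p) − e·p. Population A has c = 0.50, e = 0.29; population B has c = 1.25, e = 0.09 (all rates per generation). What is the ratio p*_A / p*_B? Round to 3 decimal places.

0.453

A: p*_A = 1 − 0.29/0.50 = 0.4200.
B: p*_B = 1 − 0.09/1.25 = 0.9280.
p*_A / p*_B = 0.4200/0.9280 = 0.4526.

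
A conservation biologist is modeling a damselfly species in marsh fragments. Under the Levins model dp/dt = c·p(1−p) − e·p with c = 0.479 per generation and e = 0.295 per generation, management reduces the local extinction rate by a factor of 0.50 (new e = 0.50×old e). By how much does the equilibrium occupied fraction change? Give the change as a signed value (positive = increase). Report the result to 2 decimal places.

0.31

Before: p* = 1 − 0.295/0.479 = 0.3841.
After the change, c = 0.479, e = 0.1475, so p* = 1 − 0.1475/0.479 = 0.6921.
Δp* = 0.6921 − 0.3841 = +0.3079.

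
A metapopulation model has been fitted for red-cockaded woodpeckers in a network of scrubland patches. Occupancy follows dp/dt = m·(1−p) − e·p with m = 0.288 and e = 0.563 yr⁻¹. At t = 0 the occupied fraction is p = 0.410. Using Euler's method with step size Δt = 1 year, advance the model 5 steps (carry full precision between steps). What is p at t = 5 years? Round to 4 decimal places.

Update rule: p ← p + [m·(1−p) − e·p]·Δt with Δt = 1.
step 1: Δp = -0.06091, p = 0.34909
step 2: Δp = -0.00908, p = 0.34001
step 3: Δp = -0.00135, p = 0.33866
step 4: Δp = -0.00020, p = 0.33846
step 5: Δp = -0.00003, p = 0.33843

0.3384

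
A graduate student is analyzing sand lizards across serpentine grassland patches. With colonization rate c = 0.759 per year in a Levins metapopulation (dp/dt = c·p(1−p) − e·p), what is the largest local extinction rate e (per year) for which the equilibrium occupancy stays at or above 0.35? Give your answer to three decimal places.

0.493

1 − e/c ≥ 0.35 ⇒ e ≤ c(1 − 0.35) = 0.759 × 0.6500.
e_max = 0.4934.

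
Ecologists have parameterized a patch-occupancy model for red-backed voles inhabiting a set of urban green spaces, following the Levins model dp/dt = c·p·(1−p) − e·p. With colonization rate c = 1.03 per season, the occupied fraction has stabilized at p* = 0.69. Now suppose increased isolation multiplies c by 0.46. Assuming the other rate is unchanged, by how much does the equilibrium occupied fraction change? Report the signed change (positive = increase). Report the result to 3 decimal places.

Balance c(1−p*) = e gives e = 1.03×(1 − 0.69000) = 0.31930.
New p* = 1 − e/c = 1 − 0.31930/0.47380 = 0.32609.
Δp* = 0.32609 − 0.69000 = -0.36391.

-0.364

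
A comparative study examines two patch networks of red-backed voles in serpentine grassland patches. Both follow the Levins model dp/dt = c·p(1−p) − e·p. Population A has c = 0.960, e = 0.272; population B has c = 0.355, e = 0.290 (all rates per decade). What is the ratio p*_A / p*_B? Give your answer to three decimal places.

A: p*_A = 1 − 0.272/0.960 = 0.7167.
B: p*_B = 1 − 0.290/0.355 = 0.1831.
p*_A / p*_B = 0.7167/0.1831 = 3.9141.

3.914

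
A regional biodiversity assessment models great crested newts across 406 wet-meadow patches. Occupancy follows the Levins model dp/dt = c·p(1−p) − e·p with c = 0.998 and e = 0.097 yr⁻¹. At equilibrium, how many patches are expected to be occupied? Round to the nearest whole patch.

p* = 1 − e/c = 1 − 0.097/0.998 = 0.9028.
Expected occupied patches = N × p* = 406 × 0.9028 = 366.54 ≈ 367.

367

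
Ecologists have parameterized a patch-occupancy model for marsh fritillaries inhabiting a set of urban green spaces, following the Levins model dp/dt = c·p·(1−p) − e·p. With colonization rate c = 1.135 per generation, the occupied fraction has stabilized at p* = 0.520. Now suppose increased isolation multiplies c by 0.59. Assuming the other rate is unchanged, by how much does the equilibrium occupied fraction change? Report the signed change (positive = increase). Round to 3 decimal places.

Balance c(1−p*) = e gives e = 1.135×(1 − 0.52000) = 0.54480.
New p* = 1 − e/c = 1 − 0.54480/0.66965 = 0.18644.
Δp* = 0.18644 − 0.52000 = -0.33356.

-0.334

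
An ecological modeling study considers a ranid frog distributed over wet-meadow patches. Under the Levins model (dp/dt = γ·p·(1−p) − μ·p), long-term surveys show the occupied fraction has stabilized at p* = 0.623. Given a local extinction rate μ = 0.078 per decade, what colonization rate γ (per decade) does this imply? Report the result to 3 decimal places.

At equilibrium γ(1−p*) = μ, so γ = μ/(1−p*).
γ = 0.078/(1 − 0.623) = 0.078/0.3770 = 0.2069.

0.207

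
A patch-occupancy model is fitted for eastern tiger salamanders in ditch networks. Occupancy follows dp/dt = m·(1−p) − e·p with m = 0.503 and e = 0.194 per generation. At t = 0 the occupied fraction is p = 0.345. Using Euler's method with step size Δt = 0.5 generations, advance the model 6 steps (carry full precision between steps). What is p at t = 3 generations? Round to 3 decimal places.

0.693

Update rule: p ← p + [m·(1−p) − e·p]·Δt with Δt = 0.5.
step 1: Δp = +0.13127, p = 0.47627
step 2: Δp = +0.08552, p = 0.56179
step 3: Δp = +0.05572, p = 0.61751
step 4: Δp = +0.03630, p = 0.65380
step 5: Δp = +0.02365, p = 0.67745
step 6: Δp = +0.01541, p = 0.69286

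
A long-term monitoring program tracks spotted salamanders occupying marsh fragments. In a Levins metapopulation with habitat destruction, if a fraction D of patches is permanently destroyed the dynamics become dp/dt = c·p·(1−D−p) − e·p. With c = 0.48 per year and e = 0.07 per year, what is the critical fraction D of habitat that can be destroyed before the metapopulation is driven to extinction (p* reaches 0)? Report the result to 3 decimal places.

The nontrivial equilibrium is p* = (1−D) − e/c; extinction occurs when this hits zero.
So D_crit = 1 − e/c = 1 − 0.07/0.48 = 1 − 0.1458 = 0.8542.
This equals the undisturbed p*, a classic result of Lande's extension.

0.854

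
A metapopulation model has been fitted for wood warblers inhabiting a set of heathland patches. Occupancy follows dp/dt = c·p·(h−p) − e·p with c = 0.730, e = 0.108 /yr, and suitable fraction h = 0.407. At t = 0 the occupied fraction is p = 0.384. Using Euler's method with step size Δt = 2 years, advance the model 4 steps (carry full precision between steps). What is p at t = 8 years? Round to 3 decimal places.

Update rule: p ← p + [c·p·(h−p) − e·p]·Δt with Δt = 2.
step 1: Δp = -0.07005, p = 0.31395
step 2: Δp = -0.02516, p = 0.28879
step 3: Δp = -0.01254, p = 0.27625
step 4: Δp = -0.00694, p = 0.26932

0.269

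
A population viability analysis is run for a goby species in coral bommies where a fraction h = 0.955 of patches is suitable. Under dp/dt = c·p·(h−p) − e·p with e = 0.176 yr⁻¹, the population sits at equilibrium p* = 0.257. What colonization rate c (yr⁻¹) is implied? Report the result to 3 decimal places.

At equilibrium c(h−p*) = e, so c = e/(h−p*).
c = 0.176/(0.955 − 0.257) = 0.176/0.6980 = 0.2521.

0.252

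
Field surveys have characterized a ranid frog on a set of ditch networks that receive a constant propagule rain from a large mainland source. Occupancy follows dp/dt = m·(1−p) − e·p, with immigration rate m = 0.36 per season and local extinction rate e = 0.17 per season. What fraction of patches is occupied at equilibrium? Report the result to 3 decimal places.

0.679

Setting dp/dt = 0: m − m·p* = e·p*, so m = (m+e)·p*.
p* = m/(m+e) = 0.36/(0.36+0.17) = 0.36/0.5300 = 0.6792.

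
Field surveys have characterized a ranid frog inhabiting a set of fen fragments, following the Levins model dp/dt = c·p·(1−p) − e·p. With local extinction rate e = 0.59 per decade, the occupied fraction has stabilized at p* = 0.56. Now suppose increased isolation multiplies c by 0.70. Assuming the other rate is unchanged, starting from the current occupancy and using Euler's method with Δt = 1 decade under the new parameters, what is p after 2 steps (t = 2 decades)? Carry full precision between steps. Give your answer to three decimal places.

0.422

Balance c(1−p*) = e gives c = e/(1 − 0.56000) = 0.59/0.44000 = 1.34091.
Starting from p₀ = 0.56000; update p ← p + (dp/dt)·Δt with the new parameters.
  1  |  dp/dt·Δt = -0.099120  |  p_1 = 0.460880
  2  |  dp/dt·Δt = -0.038697  |  p_2 = 0.422183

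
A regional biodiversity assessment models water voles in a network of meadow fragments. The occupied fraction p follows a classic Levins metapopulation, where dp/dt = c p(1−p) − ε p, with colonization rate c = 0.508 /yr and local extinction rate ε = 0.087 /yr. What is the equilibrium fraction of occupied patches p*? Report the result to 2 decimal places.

Setting dp/dt = 0 and dividing through by p* gives c·(1−p*) = ε.
So p* = 1 − ε/c = 1 − 0.087/0.508 = 1 − 0.1713 = 0.8287.

0.83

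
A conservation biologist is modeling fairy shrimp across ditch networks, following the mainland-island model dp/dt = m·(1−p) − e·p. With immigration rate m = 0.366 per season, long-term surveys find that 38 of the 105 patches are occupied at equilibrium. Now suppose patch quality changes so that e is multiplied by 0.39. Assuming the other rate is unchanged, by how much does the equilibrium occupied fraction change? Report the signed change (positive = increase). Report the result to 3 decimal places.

Observed p* = 38/105 = 0.36190.
Balance m(1−p*) = e·p* gives e = m(1−p*)/p* = 0.366×0.63810/0.36190 = 0.64533.
New p* = m/(m+e) = 0.36600/(0.36600+0.25168) = 0.59254.
Δp* = 0.59254 − 0.36190 = +0.23064.

0.231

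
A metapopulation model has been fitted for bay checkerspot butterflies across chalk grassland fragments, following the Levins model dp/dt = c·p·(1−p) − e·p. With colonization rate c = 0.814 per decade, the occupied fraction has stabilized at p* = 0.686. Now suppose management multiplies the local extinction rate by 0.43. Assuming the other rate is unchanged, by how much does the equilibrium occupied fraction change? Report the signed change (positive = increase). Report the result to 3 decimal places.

Balance c(1−p*) = e gives e = 0.814×(1 − 0.68600) = 0.25560.
New p* = 1 − e/c = 1 − 0.10991/0.81400 = 0.86498.
Δp* = 0.86498 − 0.68600 = +0.17898.

0.179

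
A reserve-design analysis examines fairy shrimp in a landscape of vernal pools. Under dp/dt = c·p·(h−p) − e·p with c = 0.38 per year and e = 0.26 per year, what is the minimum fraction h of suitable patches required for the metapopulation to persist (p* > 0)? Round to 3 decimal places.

0.684

p* = h − e/c is positive only when h > e/c.
h_min = e/c = 0.26/0.38 = 0.6842.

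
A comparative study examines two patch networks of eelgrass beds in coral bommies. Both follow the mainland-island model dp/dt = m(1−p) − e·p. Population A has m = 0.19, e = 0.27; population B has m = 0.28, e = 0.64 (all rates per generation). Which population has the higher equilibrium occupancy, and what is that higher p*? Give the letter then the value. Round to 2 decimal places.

A, 0.41

A: p*_A = m/(m+e) = 0.19/0.4600 = 0.4130.
B: p*_B = 0.28/0.9200 = 0.3043.
A is higher at 0.4130.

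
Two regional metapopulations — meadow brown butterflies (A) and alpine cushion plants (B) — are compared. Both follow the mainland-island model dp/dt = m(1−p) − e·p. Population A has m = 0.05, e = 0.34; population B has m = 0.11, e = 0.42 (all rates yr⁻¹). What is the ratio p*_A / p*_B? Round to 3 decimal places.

A: p*_A = m/(m+e) = 0.05/0.3900 = 0.1282.
B: p*_B = 0.11/0.5300 = 0.2075.
p*_A / p*_B = 0.1282/0.2075 = 0.6177.

0.618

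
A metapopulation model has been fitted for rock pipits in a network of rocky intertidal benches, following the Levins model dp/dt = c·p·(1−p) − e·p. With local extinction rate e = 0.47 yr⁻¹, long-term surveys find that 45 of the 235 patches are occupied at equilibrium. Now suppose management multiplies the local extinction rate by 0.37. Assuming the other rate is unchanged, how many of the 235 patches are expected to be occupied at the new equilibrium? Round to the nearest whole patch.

Observed p* = 45/235 = 0.19149.
Balance c(1−p*) = e gives c = e/(1 − 0.19149) = 0.47/0.80851 = 0.58132.
New p* = 1 − e/c = 1 − 0.17390/0.58132 = 0.70085.
Expected occupied = 235 × 0.70085 = 164.70 ≈ 165.

165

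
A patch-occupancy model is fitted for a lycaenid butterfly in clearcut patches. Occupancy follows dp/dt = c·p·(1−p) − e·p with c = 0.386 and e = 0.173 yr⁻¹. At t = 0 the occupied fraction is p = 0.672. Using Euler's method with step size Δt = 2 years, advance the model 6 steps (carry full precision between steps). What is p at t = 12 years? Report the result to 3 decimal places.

Update rule: p ← p + [c·p·(1−p) − e·p]·Δt with Δt = 2.
t = 2: p = 0.67200 + (-0.06235) = 0.60965
t = 4: p = 0.60965 + (-0.02722) = 0.58243
t = 6: p = 0.58243 + (-0.01377) = 0.56866
t = 8: p = 0.56866 + (-0.00740) = 0.56127
t = 10: p = 0.56127 + (-0.00410) = 0.55717
t = 12: p = 0.55717 + (-0.00230) = 0.55487

0.555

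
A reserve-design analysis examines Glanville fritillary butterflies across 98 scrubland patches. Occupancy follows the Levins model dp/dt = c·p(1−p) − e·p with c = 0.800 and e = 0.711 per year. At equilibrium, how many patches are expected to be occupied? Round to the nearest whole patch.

p* = 1 − e/c = 1 − 0.711/0.800 = 0.1113.
Expected occupied patches = N × p* = 98 × 0.1113 = 10.90 ≈ 11.

11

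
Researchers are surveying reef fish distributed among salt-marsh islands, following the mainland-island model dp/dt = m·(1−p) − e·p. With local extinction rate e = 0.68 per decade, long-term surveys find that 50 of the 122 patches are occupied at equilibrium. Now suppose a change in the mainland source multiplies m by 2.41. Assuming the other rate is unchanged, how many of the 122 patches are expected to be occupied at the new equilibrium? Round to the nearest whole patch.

76

Observed p* = 50/122 = 0.40984.
Balance m(1−p*) = e·p* gives m = e·p*/(1−p*) = 0.68×0.40984/0.59016 = 0.47223.
New p* = m/(m+e) = 1.13807/(1.13807+0.68000) = 0.62598.
Expected occupied = 122 × 0.62598 = 76.37 ≈ 76.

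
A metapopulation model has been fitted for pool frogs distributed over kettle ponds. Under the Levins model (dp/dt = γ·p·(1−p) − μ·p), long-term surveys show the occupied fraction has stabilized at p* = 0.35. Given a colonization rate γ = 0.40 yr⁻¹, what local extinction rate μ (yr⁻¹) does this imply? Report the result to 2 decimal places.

At equilibrium γ(1−p*) = μ.
μ = 0.40 × (1 − 0.35) = 0.40 × 0.6500 = 0.2600.

0.26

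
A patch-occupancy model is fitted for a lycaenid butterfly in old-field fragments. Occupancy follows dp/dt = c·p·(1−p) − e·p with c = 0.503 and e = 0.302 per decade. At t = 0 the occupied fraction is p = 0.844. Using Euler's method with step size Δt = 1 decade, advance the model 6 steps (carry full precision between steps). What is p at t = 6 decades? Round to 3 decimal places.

Update rule: p ← p + [c·p·(1−p) − e·p]·Δt with Δt = 1.
p: 0.84400 → 0.65534  (Δp = -0.18866)
p: 0.65534 → 0.57104  (Δp = -0.08430)
p: 0.57104 → 0.52180  (Δp = -0.04924)
p: 0.52180 → 0.48973  (Δp = -0.03207)
p: 0.48973 → 0.46753  (Δp = -0.02220)
p: 0.46753 → 0.45155  (Δp = -0.01597)

0.452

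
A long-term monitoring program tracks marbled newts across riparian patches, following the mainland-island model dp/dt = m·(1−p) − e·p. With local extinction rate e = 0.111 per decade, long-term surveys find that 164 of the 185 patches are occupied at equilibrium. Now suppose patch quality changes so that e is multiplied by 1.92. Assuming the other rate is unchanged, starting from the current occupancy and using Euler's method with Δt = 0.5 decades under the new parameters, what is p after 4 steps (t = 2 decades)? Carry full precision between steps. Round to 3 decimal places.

0.806

Observed p* = 164/185 = 0.88649.
Balance m(1−p*) = e·p* gives m = e·p*/(1−p*) = 0.111×0.88649/0.11351 = 0.86686.
Starting from p₀ = 0.88649; update p ← p + (dp/dt)·Δt with the new parameters.
p: 0.88649 → 0.84122  (Δp = -0.04526)
p: 0.84122 → 0.82040  (Δp = -0.02082)
p: 0.82040 → 0.81082  (Δp = -0.00958)
p: 0.81082 → 0.80642  (Δp = -0.00441)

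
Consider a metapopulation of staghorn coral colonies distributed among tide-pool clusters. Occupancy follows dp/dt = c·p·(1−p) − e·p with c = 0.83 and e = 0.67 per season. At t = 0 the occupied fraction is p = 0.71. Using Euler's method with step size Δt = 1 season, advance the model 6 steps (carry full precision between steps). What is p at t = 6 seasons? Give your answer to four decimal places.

Update rule: p ← p + [c·p·(1−p) − e·p]·Δt with Δt = 1.
  1  |  dp/dt·Δt = -0.304803  |  p_1 = 0.405197
  2  |  dp/dt·Δt = -0.071442  |  p_2 = 0.333755
  3  |  dp/dt·Δt = -0.039055  |  p_3 = 0.294700
  4  |  dp/dt·Δt = -0.024932  |  p_4 = 0.269768
  5  |  dp/dt·Δt = -0.017240  |  p_5 = 0.252528
  6  |  dp/dt·Δt = -0.012525  |  p_6 = 0.240003

0.2400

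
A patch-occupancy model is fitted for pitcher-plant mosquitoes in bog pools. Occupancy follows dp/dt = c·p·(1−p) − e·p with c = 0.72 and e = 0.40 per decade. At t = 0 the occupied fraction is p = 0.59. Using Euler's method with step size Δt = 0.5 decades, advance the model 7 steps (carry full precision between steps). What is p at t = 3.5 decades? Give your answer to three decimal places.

0.478

Update rule: p ← p + [c·p·(1−p) − e·p]·Δt with Δt = 0.5.
p: 0.59000 → 0.55908  (Δp = -0.03092)
p: 0.55908 → 0.53601  (Δp = -0.02307)
p: 0.53601 → 0.51834  (Δp = -0.01767)
p: 0.51834 → 0.50455  (Δp = -0.01379)
p: 0.50455 → 0.49363  (Δp = -0.01092)
p: 0.49363 → 0.48489  (Δp = -0.00874)
p: 0.48489 → 0.47783  (Δp = -0.00706)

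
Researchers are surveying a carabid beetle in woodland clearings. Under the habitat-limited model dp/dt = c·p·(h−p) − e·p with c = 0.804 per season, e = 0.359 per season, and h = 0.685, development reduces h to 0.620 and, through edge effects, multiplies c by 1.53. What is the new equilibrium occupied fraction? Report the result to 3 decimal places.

Before: p* = h − e/c = 0.685 − 0.359/0.804 = 0.685 − 0.4465 = 0.2385.
After: c = 1.23012, e = 0.359, h = 0.620; p* = 0.620 − 0.359/1.23012 = 0.3282.

0.328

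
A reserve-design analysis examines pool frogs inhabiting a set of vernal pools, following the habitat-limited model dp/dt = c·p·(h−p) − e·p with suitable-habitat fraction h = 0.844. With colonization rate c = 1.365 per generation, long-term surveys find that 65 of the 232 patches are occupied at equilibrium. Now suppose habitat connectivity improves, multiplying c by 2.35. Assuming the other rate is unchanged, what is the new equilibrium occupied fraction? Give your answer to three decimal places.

0.604

Observed p* = 65/232 = 0.28017.
Balance c(h−p*) = e gives e = 1.365×(0.844 − 0.28017) = 0.76963.
New p* = 0.844 − e/c = 0.844 − 0.76963/3.20775 = 0.60407.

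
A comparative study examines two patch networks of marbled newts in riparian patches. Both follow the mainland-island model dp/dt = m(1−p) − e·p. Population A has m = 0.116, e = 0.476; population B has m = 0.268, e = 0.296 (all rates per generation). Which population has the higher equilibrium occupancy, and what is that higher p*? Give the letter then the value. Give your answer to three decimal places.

B, 0.475

A: p*_A = m/(m+e) = 0.116/0.5920 = 0.1959.
B: p*_B = 0.268/0.5640 = 0.4752.
B is higher at 0.4752.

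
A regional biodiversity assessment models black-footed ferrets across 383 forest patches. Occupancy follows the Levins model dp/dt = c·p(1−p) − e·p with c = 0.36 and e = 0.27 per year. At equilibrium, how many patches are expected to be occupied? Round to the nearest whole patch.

p* = 1 − e/c = 1 − 0.27/0.36 = 0.2500.
Expected occupied patches = N × p* = 383 × 0.2500 = 95.75 ≈ 96.

96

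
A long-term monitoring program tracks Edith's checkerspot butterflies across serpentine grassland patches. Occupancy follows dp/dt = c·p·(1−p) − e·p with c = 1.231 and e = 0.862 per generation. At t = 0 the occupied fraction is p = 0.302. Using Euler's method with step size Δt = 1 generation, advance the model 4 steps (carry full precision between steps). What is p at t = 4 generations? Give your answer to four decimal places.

0.3001

Update rule: p ← p + [c·p·(1−p) − e·p]·Δt with Δt = 1.
  1  |  dp/dt·Δt = -0.000834  |  p_1 = 0.301166
  2  |  dp/dt·Δt = -0.000523  |  p_2 = 0.300643
  3  |  dp/dt·Δt = -0.000328  |  p_3 = 0.300315
  4  |  dp/dt·Δt = -0.000207  |  p_4 = 0.300108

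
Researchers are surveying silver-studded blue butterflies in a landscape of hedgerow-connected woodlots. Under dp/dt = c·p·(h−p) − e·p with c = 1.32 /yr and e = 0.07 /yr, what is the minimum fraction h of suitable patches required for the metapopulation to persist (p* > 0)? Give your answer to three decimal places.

0.053

p* = h − e/c is positive only when h > e/c.
h_min = e/c = 0.07/1.32 = 0.0530.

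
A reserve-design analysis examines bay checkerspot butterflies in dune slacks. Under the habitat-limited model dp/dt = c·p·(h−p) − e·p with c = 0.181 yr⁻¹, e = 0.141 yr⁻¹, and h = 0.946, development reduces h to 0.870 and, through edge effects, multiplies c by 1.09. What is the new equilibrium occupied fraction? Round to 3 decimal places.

Before: p* = h − e/c = 0.946 − 0.141/0.181 = 0.946 − 0.7790 = 0.1670.
After: c = 0.19729, e = 0.141, h = 0.870; p* = 0.870 − 0.141/0.19729 = 0.1553.

0.155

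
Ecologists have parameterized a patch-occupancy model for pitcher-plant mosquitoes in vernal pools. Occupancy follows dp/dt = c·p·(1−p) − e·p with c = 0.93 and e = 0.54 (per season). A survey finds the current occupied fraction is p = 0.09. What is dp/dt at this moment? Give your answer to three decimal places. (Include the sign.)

0.028

Colonization term: c·p·(1−p) = 0.93×0.09×0.9100 = 0.07617.
Extinction term: e·p = 0.04860.
dp/dt = 0.07617 − 0.04860 = 0.02757.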